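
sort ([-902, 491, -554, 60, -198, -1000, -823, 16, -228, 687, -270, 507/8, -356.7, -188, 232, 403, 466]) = [-1000, -902, -823, -554, -356.7, -270, -228, -198, -188, 16, 60, 507/8, 232, 403, 466, 491, 687]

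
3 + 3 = 6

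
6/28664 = 3/14332 ≈ 0.000209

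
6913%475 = 263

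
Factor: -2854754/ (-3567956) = 2^ (-1)*79^ (-1)*1613^ (-1)*203911^1 = 203911/254854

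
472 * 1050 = 495600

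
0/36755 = 0 = 0.00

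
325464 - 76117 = 249347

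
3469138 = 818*4241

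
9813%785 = 393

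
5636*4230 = 23840280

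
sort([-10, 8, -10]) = [-10, -10, 8]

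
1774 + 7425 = 9199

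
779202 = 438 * 1779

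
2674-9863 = -7189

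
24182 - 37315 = -13133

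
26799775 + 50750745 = 77550520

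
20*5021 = 100420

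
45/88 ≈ 0.511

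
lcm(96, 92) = 2208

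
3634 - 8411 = -4777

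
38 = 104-66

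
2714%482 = 304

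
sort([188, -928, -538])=[-928, -538, 188]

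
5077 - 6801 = -1724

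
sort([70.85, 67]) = [67, 70.85]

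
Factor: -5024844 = -1 * 2^2 * 3^2 * 11^1 * 12689^1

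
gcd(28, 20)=4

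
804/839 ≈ 0.958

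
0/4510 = 0 = 0.00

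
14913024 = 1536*9709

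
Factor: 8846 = 2^1*4423^1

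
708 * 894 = 632952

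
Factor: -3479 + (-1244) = -1 * 4723^1 = -4723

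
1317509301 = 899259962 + 418249339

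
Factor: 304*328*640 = 2^14*5^1*19^1*41^1 = 63815680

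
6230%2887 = 456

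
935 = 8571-7636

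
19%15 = 4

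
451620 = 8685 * 52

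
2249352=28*80334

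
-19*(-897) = 17043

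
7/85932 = 1/12276 ≈ 0.0000815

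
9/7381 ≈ 0.00122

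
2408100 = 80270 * 30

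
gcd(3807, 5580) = 9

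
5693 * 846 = 4816278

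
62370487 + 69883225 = 132253712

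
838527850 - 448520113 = 390007737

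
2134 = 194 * 11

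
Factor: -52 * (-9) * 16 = 2^6 * 3^2 * 13^1 = 7488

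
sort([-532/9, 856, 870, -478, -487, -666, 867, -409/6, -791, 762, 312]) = [-791, -666, -487, -478, -409/6, -532/9, 312, 762, 856, 867, 870]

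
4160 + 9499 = 13659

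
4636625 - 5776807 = -1140182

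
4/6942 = 2/3471 ≈ 0.000576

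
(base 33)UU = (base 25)1FK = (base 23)1L8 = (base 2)1111111100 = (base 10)1020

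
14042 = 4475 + 9567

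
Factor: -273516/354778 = -1 * 2^1 * 3^1 * 23^1 * 179^(-1) = -138/179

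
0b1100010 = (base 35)2s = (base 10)98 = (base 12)82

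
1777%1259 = 518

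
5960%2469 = 1022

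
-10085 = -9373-712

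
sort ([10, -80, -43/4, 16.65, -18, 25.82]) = [-80, -18, -43/4, 10, 16.65, 25.82]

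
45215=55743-10528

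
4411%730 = 31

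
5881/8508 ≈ 0.691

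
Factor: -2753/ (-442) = 2^ (-1)*13^ (-1)*17^ (-1)*2753^1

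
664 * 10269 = 6818616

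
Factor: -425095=-1 * 5^1 * 11^1 * 59^1 * 131^1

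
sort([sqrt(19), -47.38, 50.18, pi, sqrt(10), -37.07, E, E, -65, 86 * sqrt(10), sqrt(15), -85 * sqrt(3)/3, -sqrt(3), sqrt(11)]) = [-65, -85 * sqrt(3)/3, -47.38, -37.07, -sqrt(3), E, E, pi, sqrt(10), sqrt(11), sqrt(15), sqrt(19), 50.18, 86 * sqrt(10)]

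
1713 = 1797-84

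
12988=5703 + 7285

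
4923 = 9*547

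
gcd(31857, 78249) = 3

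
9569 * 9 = 86121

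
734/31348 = 367/15674 ≈ 0.0234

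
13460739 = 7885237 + 5575502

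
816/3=272=272.00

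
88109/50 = 1762 + 9/50 = 1762.18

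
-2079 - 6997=-9076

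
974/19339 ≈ 0.0504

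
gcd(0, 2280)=2280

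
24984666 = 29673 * 842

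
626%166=128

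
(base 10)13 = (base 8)15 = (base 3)111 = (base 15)d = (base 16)d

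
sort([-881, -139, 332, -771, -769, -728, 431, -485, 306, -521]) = [-881, -771, -769, -728, -521, -485, -139, 306, 332, 431]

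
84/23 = 3+15/23 ≈ 3.65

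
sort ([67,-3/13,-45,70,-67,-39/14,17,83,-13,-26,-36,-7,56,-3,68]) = [-67,-45,-36,-26,-13,-7,-3,-39/14,-3/13,17,56,67,68,70,83]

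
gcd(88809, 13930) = 7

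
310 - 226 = 84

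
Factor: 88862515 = 5^1*7^1*709^1*3581^1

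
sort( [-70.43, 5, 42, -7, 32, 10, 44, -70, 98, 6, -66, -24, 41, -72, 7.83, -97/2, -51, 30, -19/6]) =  [-72, -70.43, -70, -66, -51, -97/2, -24, -7, -19/6, 5, 6, 7.83, 10, 30, 32, 41, 42, 44, 98]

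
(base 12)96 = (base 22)54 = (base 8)162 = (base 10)114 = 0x72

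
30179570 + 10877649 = 41057219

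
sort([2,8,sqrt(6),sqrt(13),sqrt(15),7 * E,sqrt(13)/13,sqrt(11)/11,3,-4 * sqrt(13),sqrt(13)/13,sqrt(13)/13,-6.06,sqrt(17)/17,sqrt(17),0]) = [-4 * sqrt(13),-6.06,0,sqrt(17)/17,sqrt(13)/13,sqrt(13)/13,sqrt(13)/13,sqrt(11)/11,2,sqrt(6),3,sqrt(13),sqrt(15),sqrt(17),8,7 * E]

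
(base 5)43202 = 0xb6f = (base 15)d02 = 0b101101101111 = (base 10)2927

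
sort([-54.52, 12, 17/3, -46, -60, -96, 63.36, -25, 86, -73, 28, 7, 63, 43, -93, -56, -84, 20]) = [-96, -93, -84, -73, -60, -56, -54.52, -46, -25, 17/3, 7, 12, 20, 28, 43, 63, 63.36, 86]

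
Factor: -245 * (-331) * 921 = 3^1 * 5^1 * 7^2 * 307^1 * 331^1 = 74688495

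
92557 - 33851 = 58706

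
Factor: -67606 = -1 * 2^1 * 7^1 * 11^1 * 439^1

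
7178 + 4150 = 11328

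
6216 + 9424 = 15640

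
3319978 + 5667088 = 8987066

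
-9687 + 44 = -9643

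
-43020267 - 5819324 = -48839591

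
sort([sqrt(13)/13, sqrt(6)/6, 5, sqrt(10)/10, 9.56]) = [sqrt(13)/13, sqrt(10)/10, sqrt(6)/6, 5, 9.56]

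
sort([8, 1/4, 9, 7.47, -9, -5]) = [-9, -5, 1/4, 7.47, 8, 9]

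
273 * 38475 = 10503675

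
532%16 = 4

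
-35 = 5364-5399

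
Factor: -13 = -1 * 13^1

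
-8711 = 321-9032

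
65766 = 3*21922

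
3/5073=1/1691≈0.000591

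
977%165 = 152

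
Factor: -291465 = -1*3^3*5^1*17^1*127^1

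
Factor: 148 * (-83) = -1 * 2^2 * 37^1 * 83^1 = -12284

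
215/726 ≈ 0.296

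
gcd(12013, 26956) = 293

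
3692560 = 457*8080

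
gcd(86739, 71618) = 1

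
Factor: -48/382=-1*2^3*3^1*191^(-1)=-24/191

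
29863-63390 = -33527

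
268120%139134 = 128986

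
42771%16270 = 10231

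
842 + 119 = 961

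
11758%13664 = 11758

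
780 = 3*260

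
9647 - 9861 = -214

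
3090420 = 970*3186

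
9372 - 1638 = 7734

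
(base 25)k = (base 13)17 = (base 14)16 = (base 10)20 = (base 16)14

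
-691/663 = -1-28/663 ≈ -1.04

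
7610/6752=3805/3376 ≈ 1.13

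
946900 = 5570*170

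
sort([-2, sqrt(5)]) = [-2, sqrt(5)]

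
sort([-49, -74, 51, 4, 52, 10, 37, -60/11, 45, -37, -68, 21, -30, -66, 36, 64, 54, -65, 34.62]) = [-74, -68, -66, -65, -49, -37, -30, -60/11, 4, 10, 21, 34.62, 36, 37, 45, 51, 52, 54, 64]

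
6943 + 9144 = 16087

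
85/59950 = 17/11990 ≈ 0.00142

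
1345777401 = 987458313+358319088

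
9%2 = 1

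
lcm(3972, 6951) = 27804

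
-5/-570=1/114 ≈ 0.00877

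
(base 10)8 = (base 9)8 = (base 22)8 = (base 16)8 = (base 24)8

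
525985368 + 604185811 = 1130171179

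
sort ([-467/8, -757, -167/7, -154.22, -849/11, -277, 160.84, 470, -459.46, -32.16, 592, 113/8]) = [-757, -459.46, -277, -154.22, -849/11, -467/8, -32.16, -167/7, 113/8, 160.84, 470, 592]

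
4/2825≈0.00142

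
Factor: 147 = 3^1*7^2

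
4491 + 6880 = 11371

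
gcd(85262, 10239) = 1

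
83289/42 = 27763/14 ≈ 1983.07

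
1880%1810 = 70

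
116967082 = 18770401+98196681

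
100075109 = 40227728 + 59847381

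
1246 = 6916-5670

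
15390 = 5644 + 9746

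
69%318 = 69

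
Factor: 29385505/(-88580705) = -1*23^(-1)*41^(-1)*197^1*18787^(-1)*29833^1 = -5877101/17716141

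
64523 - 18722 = 45801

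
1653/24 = 551/8 ≈ 68.88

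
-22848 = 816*(-28)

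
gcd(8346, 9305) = 1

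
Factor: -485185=-1 * 5^1 * 23^1 * 4219^1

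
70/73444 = 5/5246 ≈ 0.000953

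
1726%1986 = 1726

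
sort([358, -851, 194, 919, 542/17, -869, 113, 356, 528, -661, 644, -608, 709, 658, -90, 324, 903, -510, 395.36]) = [-869, -851, -661, -608, -510, -90, 542/17, 113, 194, 324, 356, 358, 395.36, 528, 644, 658, 709, 903, 919]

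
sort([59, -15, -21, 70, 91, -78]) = [-78, -21, -15, 59, 70, 91]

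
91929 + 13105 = 105034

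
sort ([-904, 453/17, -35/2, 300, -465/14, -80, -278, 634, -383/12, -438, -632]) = [-904, -632, -438, -278, -80, -465/14, -383/12, -35/2, 453/17, 300, 634]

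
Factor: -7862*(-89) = 2^1*89^1*3931^1 = 699718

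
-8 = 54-62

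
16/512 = 1/32 ≈ 0.0313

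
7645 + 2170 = 9815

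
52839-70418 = -17579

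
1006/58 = 503/29 ≈ 17.34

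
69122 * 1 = 69122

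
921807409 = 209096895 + 712710514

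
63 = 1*63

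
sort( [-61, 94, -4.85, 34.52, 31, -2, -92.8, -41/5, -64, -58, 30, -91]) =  [-92.8, -91, -64, -61, -58, -41/5, -4.85, -2, 30, 31, 34.52, 94]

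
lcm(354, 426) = 25134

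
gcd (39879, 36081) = 1899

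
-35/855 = -7/171 ≈ -0.0409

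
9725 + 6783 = 16508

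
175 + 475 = 650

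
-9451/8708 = -1-743/8708 ≈ -1.09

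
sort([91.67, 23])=[23, 91.67]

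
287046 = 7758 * 37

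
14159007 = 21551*657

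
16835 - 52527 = -35692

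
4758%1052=550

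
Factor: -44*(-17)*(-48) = -1*2^6*3^1*11^1*17^1 = -35904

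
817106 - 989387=-172281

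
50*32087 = 1604350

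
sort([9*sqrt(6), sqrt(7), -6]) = [-6, sqrt(7), 9*sqrt(6)]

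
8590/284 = 4295/142 ≈ 30.25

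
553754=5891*94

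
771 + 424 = 1195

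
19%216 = 19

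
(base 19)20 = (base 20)1i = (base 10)38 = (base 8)46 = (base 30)18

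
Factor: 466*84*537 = 2^3*3^2*7^1*179^1*233^1 = 21020328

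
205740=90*2286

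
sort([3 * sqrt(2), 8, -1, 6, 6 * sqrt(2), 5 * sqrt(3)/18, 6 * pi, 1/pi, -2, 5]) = [-2, -1, 1/pi, 5 * sqrt(3)/18, 3 * sqrt(2), 5, 6, 8, 6 * sqrt(2), 6 * pi]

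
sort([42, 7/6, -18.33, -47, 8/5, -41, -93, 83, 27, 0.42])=[-93, -47, -41, -18.33, 0.42, 7/6, 8/5, 27, 42, 83]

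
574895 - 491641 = 83254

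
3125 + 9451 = 12576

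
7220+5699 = 12919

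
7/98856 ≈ 0.0000708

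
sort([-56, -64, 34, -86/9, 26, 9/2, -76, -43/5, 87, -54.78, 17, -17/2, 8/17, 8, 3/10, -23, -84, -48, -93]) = [-93, -84, -76, -64, -56, -54.78, -48, -23, -86/9, -43/5, -17/2, 3/10, 8/17, 9/2, 8, 17, 26, 34, 87]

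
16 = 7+9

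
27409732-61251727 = -33841995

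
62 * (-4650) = -288300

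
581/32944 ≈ 0.0176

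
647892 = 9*71988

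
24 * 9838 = 236112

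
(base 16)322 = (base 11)66a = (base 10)802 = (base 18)28a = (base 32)p2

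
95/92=1 + 3/92 ≈ 1.03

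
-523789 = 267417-791206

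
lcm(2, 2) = 2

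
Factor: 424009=29^1*14621^1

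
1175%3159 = 1175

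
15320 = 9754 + 5566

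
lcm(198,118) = 11682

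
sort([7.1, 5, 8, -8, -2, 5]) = [-8, -2, 5, 5, 7.1, 8]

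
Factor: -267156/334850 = -1*2^1*3^2*5^(-2)*37^(-1)*41^1 = -738/925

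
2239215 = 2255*993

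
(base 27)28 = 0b111110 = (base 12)52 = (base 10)62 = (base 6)142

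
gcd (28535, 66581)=1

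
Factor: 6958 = 2^1 * 7^2 * 71^1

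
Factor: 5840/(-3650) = -1 * 2^3 * 5^(-1) = -8/5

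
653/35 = 18 + 23/35≈18.66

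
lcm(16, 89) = 1424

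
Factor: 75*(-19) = -1*3^1*5^2*19^1 = -1425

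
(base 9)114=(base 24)3m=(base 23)42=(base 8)136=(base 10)94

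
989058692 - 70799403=918259289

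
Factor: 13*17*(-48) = -1*2^4*3^1*13^1*17^1 = -10608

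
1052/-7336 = -263/1834≈-0.143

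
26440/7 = 3777 + 1/7 ≈ 3777.14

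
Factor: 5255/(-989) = -1*5^1*23^(-1)*43^(-1)*1051^1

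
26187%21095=5092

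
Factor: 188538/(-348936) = -1 * 2^(-2) * 31^(-1) * 67^1 = -67/124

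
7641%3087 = 1467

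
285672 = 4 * 71418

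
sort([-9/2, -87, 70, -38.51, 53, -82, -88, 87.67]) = [-88, -87, -82, -38.51, -9/2, 53, 70, 87.67]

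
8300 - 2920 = 5380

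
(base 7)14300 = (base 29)4j5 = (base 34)3da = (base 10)3920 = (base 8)7520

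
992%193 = 27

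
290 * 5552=1610080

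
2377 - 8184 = -5807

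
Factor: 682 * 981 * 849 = 2^1 * 3^3 * 11^1 * 31^1 * 109^1 * 283^1 = 568016658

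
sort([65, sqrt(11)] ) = [sqrt(11), 65] 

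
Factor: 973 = 7^1 * 139^1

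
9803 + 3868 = 13671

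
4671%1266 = 873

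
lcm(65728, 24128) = 1906112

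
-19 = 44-63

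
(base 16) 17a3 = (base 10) 6051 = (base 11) 4601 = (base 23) ba2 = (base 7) 23433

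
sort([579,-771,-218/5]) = [-771,-218/5,579]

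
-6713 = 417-7130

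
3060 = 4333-1273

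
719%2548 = 719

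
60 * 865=51900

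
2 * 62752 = 125504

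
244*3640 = 888160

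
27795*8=222360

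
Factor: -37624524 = -1*2^2*3^1*7^1*419^1*1069^1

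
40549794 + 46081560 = 86631354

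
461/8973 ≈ 0.0514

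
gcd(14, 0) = 14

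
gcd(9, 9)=9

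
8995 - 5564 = 3431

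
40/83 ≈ 0.482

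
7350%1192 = 198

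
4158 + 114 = 4272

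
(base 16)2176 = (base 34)7dw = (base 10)8566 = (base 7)33655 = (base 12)4b5a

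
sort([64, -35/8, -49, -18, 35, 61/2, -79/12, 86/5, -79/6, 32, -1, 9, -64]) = [-64, -49, -18, -79/6, -79/12, -35/8, -1, 9, 86/5, 61/2, 32, 35, 64]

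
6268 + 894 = 7162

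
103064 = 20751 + 82313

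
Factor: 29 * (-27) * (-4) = 2^2 * 3^3 * 29^1 = 3132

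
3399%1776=1623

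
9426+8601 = 18027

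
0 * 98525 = 0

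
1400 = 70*20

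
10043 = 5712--4331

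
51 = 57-6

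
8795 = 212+8583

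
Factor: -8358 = -1*2^1*3^1*7^1*199^1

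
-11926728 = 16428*(-726)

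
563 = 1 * 563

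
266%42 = 14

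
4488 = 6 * 748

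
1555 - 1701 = -146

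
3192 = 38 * 84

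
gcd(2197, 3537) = 1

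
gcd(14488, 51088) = 8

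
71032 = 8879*8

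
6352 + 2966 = 9318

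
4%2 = 0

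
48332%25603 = 22729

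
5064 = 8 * 633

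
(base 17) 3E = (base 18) 3B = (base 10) 65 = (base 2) 1000001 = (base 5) 230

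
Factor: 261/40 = 2^(-3)*3^2*5^(-1)*29^1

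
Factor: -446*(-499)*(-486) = -1*2^2*3^5*223^1*499^1 = -108161244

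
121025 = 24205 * 5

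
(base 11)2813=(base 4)320330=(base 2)111000111100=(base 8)7074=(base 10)3644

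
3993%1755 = 483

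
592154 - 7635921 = -7043767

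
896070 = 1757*510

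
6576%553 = 493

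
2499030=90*27767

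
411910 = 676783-264873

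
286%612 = 286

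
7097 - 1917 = 5180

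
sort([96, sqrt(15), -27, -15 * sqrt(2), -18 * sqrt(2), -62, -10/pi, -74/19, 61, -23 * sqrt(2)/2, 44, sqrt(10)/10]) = [-62, -27, -18 * sqrt(2), -15 * sqrt(2), -23 * sqrt(2)/2, -74/19, -10/pi, sqrt(10)/10, sqrt(15), 44, 61, 96]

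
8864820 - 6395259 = 2469561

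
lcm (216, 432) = 432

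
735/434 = 105/62≈1.69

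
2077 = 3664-1587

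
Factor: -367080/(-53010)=2^2*3^(-1)*7^1*23^1*31^(-1)=644/93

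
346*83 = 28718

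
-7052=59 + -7111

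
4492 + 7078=11570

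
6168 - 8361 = -2193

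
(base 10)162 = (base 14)b8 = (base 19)8a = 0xa2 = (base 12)116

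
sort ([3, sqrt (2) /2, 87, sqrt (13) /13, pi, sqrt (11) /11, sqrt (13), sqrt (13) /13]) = [sqrt (13) /13, sqrt (13) /13, sqrt (11) /11, sqrt (2) /2, 3, pi, sqrt (13), 87]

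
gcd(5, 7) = 1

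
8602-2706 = 5896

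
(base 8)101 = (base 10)65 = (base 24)2h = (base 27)2b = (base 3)2102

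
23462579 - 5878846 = 17583733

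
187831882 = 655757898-467926016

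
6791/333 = 20 + 131/333 ≈ 20.39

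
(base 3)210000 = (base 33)h6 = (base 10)567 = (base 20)187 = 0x237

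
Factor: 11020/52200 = 2^(-1)*3^(-2)*5^(-1)*19^1 = 19/90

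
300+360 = 660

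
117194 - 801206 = -684012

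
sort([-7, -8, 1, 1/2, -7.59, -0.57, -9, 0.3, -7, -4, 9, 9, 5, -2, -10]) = [-10, -9, -8, -7.59, -7, -7, -4, -2, -0.57, 0.3, 1/2, 1, 5, 9, 9]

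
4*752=3008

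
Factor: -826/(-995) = 2^1*5^(-1)*7^1*59^1*199^(-1)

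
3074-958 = 2116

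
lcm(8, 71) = 568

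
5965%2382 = 1201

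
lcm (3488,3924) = 31392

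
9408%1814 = 338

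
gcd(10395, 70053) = 3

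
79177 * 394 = 31195738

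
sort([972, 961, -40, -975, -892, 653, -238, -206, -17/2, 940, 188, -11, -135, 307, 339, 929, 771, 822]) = [-975, -892, -238, -206, -135, -40, -11, -17/2, 188, 307, 339, 653, 771, 822, 929, 940, 961, 972]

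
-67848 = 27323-95171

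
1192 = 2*596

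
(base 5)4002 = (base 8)766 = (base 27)ig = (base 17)1c9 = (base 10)502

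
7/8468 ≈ 0.000827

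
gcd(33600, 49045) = 5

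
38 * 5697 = 216486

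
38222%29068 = 9154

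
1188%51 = 15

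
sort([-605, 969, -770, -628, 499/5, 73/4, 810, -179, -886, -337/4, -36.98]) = [-886, -770, -628, -605, -179, -337/4, -36.98, 73/4, 499/5, 810, 969]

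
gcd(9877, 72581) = 1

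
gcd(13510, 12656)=14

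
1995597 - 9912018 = -7916421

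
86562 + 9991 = 96553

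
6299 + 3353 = 9652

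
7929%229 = 143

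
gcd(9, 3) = 3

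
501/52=9+33/52 ≈ 9.63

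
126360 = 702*180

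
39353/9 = 4372+5/9 ≈ 4372.56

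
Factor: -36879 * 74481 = -1 * 3^2 * 11^1 * 19^1 * 37^1 * 61^1 * 647^1 = -2746784799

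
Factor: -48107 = -1 * 73^1 * 659^1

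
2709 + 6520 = 9229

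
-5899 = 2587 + -8486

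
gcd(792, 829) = 1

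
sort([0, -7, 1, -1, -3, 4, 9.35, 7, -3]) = [-7, -3, -3, -1, 0, 1, 4, 7, 9.35]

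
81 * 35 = 2835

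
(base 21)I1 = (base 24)FJ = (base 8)573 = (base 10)379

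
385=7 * 55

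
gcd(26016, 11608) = 8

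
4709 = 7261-2552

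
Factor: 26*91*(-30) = -1*2^2*3^1*5^1*7^1*13^2 = -70980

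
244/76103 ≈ 0.00321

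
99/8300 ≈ 0.0119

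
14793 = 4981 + 9812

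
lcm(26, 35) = 910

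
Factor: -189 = -1*3^3*7^1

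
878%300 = 278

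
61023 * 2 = 122046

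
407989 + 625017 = 1033006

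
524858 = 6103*86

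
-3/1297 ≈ -0.00231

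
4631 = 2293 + 2338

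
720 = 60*12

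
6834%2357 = 2120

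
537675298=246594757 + 291080541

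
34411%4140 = 1291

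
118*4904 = 578672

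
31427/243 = 129 + 80/243 ≈ 129.33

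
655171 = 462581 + 192590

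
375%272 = 103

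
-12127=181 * (-67)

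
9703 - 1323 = 8380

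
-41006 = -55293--14287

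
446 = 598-152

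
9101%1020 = 941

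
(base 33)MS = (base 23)19I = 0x2F2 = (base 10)754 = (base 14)3BC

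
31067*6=186402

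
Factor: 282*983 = 2^1*3^1*47^1*983^1 = 277206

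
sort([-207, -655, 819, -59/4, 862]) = [-655, -207, -59/4, 819, 862]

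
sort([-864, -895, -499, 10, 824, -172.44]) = [-895, -864, -499, -172.44, 10, 824]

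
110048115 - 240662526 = -130614411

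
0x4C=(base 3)2211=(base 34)28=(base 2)1001100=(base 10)76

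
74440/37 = 2011 + 33/37 ≈ 2011.89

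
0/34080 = 0 = 0.00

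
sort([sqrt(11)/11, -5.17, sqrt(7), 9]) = [-5.17, sqrt(11)/11, sqrt(7), 9]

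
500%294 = 206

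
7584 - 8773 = -1189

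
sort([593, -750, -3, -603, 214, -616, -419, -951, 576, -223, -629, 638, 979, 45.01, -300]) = [-951, -750, -629, -616, -603, -419, -300, -223, -3, 45.01, 214, 576, 593, 638, 979]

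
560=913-353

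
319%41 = 32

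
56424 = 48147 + 8277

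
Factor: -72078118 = -1*2^1*7^2*735491^1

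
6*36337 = 218022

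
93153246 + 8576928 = 101730174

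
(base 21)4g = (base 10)100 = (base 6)244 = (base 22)4c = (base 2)1100100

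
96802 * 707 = 68439014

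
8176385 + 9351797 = 17528182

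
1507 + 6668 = 8175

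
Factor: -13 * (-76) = 2^2 * 13^1 * 19^1 = 988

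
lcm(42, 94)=1974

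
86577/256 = 338 + 49/256 ≈ 338.19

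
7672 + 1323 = 8995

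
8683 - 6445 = 2238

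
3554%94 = 76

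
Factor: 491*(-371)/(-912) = 2^(-4)*3^(-1)*7^1*19^(-1)*53^1*491^1 = 182161/912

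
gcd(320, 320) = 320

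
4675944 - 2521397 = 2154547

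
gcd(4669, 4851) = 7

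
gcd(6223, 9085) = 1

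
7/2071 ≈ 0.00338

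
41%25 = 16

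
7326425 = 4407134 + 2919291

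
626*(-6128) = -3836128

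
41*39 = 1599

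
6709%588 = 241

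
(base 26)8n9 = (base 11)4579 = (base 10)6015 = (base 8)13577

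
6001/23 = 260 + 21/23 ≈ 260.91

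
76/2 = 38 = 38.00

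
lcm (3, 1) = 3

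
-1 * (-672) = 672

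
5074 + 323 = 5397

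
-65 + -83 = -148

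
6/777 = 2/259 ≈ 0.00772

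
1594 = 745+849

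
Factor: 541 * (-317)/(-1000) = 2^(-3) * 5^(-3) * 317^1 * 541^1 = 171497/1000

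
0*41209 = 0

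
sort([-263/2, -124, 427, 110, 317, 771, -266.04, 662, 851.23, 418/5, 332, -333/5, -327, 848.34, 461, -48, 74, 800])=[-327, -266.04, -263/2, -124, -333/5, -48, 74, 418/5, 110, 317, 332, 427, 461, 662, 771, 800, 848.34, 851.23]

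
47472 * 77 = 3655344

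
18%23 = 18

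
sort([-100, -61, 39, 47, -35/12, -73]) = [-100, -73, -61, -35/12, 39, 47]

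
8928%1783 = 13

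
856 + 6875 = 7731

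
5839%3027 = 2812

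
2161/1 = 2161 = 2161.00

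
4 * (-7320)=-29280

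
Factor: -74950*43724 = -1*2^3*5^2*17^1*643^1*1499^1 = -3277113800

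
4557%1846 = 865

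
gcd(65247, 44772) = 273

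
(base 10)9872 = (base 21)1182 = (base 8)23220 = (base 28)cgg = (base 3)111112122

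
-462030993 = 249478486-711509479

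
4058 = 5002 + -944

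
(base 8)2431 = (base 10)1305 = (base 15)5c0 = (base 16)519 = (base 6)10013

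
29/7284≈0.00398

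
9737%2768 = 1433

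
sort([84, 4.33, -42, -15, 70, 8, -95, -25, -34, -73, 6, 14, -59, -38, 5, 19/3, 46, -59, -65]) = [-95, -73, -65, -59, -59, -42, -38, -34, -25, -15, 4.33, 5, 6, 19/3, 8, 14, 46, 70, 84]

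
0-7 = -7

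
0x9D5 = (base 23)4HA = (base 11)1989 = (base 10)2517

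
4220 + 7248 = 11468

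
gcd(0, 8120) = 8120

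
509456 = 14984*34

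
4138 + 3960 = 8098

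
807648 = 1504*537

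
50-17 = 33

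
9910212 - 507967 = 9402245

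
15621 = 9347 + 6274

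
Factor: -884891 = -1*7^2*18059^1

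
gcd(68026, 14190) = 86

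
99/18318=33/6106 ≈ 0.00540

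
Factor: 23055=3^1*5^1*29^1*53^1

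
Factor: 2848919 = 2848919^1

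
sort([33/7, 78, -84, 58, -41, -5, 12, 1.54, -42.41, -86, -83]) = [-86, -84, -83, -42.41, -41, -5, 1.54, 33/7, 12, 58, 78]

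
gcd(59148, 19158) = 186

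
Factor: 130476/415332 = 3^(-1) * 131^1 * 139^(-1) = 131/417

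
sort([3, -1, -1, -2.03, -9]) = [-9, -2.03, -1, -1, 3]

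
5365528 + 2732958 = 8098486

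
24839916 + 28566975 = 53406891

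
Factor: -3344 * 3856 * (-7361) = 2^8 * 11^1 * 17^1 * 19^1 * 241^1 * 433^1 = 94916149504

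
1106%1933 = 1106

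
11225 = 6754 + 4471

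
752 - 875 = -123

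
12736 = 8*1592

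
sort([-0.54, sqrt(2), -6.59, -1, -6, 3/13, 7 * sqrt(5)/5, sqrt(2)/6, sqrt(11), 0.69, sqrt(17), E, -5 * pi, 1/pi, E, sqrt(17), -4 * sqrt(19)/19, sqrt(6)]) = [-5 * pi, -6.59, -6, -1, -4 * sqrt(19)/19, -0.54, 3/13, sqrt(2)/6, 1/pi, 0.69, sqrt(2), sqrt(6), E, E, 7 * sqrt(5)/5, sqrt(11), sqrt(17), sqrt(17)]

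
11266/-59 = -190 - 56/59 ≈ -190.95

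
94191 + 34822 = 129013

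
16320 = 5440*3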